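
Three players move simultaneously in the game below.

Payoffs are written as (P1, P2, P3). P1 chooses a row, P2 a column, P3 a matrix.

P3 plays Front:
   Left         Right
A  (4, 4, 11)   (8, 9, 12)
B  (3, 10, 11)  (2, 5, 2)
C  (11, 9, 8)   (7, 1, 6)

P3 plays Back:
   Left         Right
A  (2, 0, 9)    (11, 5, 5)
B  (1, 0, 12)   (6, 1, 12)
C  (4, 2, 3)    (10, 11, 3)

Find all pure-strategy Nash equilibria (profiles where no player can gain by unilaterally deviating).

P1 against (Left, Front): payoffs 4, 3, 11 → best response C.
P1 against (Left, Back): payoffs 2, 1, 4 → best response C.
P1 against (Right, Front): payoffs 8, 2, 7 → best response A.
P1 against (Right, Back): payoffs 11, 6, 10 → best response A.
P2 against (A, Front): payoffs 4, 9 → best response Right.
P2 against (A, Back): payoffs 0, 5 → best response Right.
P2 against (B, Front): payoffs 10, 5 → best response Left.
P2 against (B, Back): payoffs 0, 1 → best response Right.
P2 against (C, Front): payoffs 9, 1 → best response Left.
P2 against (C, Back): payoffs 2, 11 → best response Right.
P3 against (A, Left): payoffs 11, 9 → best response Front.
P3 against (A, Right): payoffs 12, 5 → best response Front.
P3 against (B, Left): payoffs 11, 12 → best response Back.
P3 against (B, Right): payoffs 2, 12 → best response Back.
P3 against (C, Left): payoffs 8, 3 → best response Front.
P3 against (C, Right): payoffs 6, 3 → best response Front.
Mutual best responses: (A, Right, Front); (C, Left, Front).

Pure-strategy Nash equilibria: (A, Right, Front), (C, Left, Front)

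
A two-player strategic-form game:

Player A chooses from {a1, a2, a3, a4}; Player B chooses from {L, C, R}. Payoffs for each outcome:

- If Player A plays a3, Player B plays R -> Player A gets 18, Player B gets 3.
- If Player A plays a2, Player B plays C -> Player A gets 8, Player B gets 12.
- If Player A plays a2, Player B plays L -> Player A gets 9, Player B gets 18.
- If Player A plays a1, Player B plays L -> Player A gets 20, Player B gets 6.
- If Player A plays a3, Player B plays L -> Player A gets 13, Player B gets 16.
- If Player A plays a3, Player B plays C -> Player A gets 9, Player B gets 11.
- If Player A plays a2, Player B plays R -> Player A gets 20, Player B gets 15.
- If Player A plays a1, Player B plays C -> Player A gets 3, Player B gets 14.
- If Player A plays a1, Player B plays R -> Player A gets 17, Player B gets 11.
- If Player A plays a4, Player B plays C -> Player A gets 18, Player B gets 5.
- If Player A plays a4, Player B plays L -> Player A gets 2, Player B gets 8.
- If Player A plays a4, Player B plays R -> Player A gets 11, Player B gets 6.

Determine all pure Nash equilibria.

No pure-strategy Nash equilibrium.

Mark each player's best response to every combination of opponents' strategies; a profile where every player is best-responding is a pure Nash equilibrium.
Player A against L: payoffs 20, 9, 13, 2 → best response a1.
Player A against C: payoffs 3, 8, 9, 18 → best response a4.
Player A against R: payoffs 17, 20, 18, 11 → best response a2.
Player B against a1: payoffs 6, 14, 11 → best response C.
Player B against a2: payoffs 18, 12, 15 → best response L.
Player B against a3: payoffs 16, 11, 3 → best response L.
Player B against a4: payoffs 8, 5, 6 → best response L.
No profile is a mutual best response for all players.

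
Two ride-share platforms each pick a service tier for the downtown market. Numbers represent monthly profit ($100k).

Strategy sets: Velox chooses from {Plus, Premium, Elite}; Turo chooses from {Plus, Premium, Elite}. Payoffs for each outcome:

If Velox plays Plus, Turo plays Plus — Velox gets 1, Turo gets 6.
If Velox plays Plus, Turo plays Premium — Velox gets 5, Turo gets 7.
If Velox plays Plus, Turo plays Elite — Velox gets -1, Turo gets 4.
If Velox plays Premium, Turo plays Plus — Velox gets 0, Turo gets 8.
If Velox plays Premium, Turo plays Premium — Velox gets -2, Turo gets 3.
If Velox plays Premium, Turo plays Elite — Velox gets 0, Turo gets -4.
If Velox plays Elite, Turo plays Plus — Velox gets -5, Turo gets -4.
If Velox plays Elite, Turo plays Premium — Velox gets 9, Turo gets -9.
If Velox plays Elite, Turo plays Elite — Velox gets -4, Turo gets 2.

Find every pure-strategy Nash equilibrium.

none

For each strategy profile, look for a profitable unilateral deviation.
(Plus, Plus): Turo can switch to Premium (6 → 7). Not NE.
(Plus, Premium): Velox can switch to Elite (5 → 9). Not NE.
(Plus, Elite): Velox can switch to Premium (-1 → 0). Not NE.
(Premium, Plus): Velox can switch to Plus (0 → 1). Not NE.
(Premium, Premium): Velox can switch to Plus (-2 → 5). Not NE.
(Premium, Elite): Turo can switch to Plus (-4 → 8). Not NE.
(Elite, Plus): Velox can switch to Plus (-5 → 1). Not NE.
(Elite, Premium): Turo can switch to Plus (-9 → -4). Not NE.
(Elite, Elite): Velox can switch to Plus (-4 → -1). Not NE.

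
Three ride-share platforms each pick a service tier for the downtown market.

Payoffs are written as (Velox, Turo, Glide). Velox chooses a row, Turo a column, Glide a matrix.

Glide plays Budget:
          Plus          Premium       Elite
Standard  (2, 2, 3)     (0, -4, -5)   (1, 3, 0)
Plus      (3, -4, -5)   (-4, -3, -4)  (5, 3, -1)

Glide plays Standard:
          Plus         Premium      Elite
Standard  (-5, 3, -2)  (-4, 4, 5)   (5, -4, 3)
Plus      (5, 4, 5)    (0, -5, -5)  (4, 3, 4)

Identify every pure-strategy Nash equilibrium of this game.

Velox against (Plus, Budget): payoffs 2, 3 → best response Plus.
Velox against (Plus, Standard): payoffs -5, 5 → best response Plus.
Velox against (Premium, Budget): payoffs 0, -4 → best response Standard.
Velox against (Premium, Standard): payoffs -4, 0 → best response Plus.
Velox against (Elite, Budget): payoffs 1, 5 → best response Plus.
Velox against (Elite, Standard): payoffs 5, 4 → best response Standard.
Turo against (Standard, Budget): payoffs 2, -4, 3 → best response Elite.
Turo against (Standard, Standard): payoffs 3, 4, -4 → best response Premium.
Turo against (Plus, Budget): payoffs -4, -3, 3 → best response Elite.
Turo against (Plus, Standard): payoffs 4, -5, 3 → best response Plus.
Glide against (Standard, Plus): payoffs 3, -2 → best response Budget.
Glide against (Standard, Premium): payoffs -5, 5 → best response Standard.
Glide against (Standard, Elite): payoffs 0, 3 → best response Standard.
Glide against (Plus, Plus): payoffs -5, 5 → best response Standard.
Glide against (Plus, Premium): payoffs -4, -5 → best response Budget.
Glide against (Plus, Elite): payoffs -1, 4 → best response Standard.
Mutual best responses: (Plus, Plus, Standard).

Pure NE: (Plus, Plus, Standard)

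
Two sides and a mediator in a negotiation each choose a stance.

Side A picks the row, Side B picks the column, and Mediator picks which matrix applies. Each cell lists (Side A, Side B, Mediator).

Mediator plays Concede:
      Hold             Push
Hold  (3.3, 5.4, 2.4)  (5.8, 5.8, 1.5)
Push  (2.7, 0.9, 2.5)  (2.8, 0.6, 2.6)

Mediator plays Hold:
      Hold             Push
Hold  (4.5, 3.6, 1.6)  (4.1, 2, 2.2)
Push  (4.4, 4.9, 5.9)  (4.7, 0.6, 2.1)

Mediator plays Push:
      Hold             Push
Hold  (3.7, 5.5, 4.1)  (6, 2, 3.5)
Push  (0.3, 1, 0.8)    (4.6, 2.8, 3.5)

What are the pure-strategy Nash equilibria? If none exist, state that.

The unique pure-strategy Nash equilibrium is (Hold, Hold, Push).

Mark each player's best response to every combination of opponents' strategies; a profile where every player is best-responding is a pure Nash equilibrium.
Side A against (Hold, Concede): payoffs 3.3, 2.7 → best response Hold.
Side A against (Hold, Hold): payoffs 4.5, 4.4 → best response Hold.
Side A against (Hold, Push): payoffs 3.7, 0.3 → best response Hold.
Side A against (Push, Concede): payoffs 5.8, 2.8 → best response Hold.
Side A against (Push, Hold): payoffs 4.1, 4.7 → best response Push.
Side A against (Push, Push): payoffs 6, 4.6 → best response Hold.
Side B against (Hold, Concede): payoffs 5.4, 5.8 → best response Push.
Side B against (Hold, Hold): payoffs 3.6, 2 → best response Hold.
Side B against (Hold, Push): payoffs 5.5, 2 → best response Hold.
Side B against (Push, Concede): payoffs 0.9, 0.6 → best response Hold.
Side B against (Push, Hold): payoffs 4.9, 0.6 → best response Hold.
Side B against (Push, Push): payoffs 1, 2.8 → best response Push.
Mediator against (Hold, Hold): payoffs 2.4, 1.6, 4.1 → best response Push.
Mediator against (Hold, Push): payoffs 1.5, 2.2, 3.5 → best response Push.
Mediator against (Push, Hold): payoffs 2.5, 5.9, 0.8 → best response Hold.
Mediator against (Push, Push): payoffs 2.6, 2.1, 3.5 → best response Push.
Mutual best responses: (Hold, Hold, Push).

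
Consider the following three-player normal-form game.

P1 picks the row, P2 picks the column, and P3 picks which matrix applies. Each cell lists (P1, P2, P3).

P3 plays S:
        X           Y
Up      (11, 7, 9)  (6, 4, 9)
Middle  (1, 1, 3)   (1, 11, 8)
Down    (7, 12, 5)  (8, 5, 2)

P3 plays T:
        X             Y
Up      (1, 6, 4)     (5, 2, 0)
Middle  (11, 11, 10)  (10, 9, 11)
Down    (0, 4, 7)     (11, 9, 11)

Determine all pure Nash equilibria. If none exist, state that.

P1 against (X, S): payoffs 11, 1, 7 → best response Up.
P1 against (X, T): payoffs 1, 11, 0 → best response Middle.
P1 against (Y, S): payoffs 6, 1, 8 → best response Down.
P1 against (Y, T): payoffs 5, 10, 11 → best response Down.
P2 against (Up, S): payoffs 7, 4 → best response X.
P2 against (Up, T): payoffs 6, 2 → best response X.
P2 against (Middle, S): payoffs 1, 11 → best response Y.
P2 against (Middle, T): payoffs 11, 9 → best response X.
P2 against (Down, S): payoffs 12, 5 → best response X.
P2 against (Down, T): payoffs 4, 9 → best response Y.
P3 against (Up, X): payoffs 9, 4 → best response S.
P3 against (Up, Y): payoffs 9, 0 → best response S.
P3 against (Middle, X): payoffs 3, 10 → best response T.
P3 against (Middle, Y): payoffs 8, 11 → best response T.
P3 against (Down, X): payoffs 5, 7 → best response T.
P3 against (Down, Y): payoffs 2, 11 → best response T.
Mutual best responses: (Up, X, S); (Middle, X, T); (Down, Y, T).

Pure-strategy Nash equilibria: (Up, X, S), (Middle, X, T), (Down, Y, T)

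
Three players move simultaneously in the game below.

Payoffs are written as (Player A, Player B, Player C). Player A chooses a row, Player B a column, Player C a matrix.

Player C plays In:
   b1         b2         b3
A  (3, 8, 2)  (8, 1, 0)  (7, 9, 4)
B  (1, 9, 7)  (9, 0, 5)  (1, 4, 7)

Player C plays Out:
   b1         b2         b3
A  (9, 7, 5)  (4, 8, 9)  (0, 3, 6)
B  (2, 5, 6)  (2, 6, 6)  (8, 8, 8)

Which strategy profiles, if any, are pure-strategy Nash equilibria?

For each strategy profile, look for a profitable unilateral deviation.
(A, b1, In): Player B can switch to b3 (8 → 9). Not NE.
(A, b1, Out): Player B can switch to b2 (7 → 8). Not NE.
(A, b2, In): Player A can switch to B (8 → 9). Not NE.
(A, b2, Out): Player A gets 4, best alternative 2; Player B gets 8, best alternative 7; Player C gets 9, best alternative 0. No profitable deviation — NE.
(A, b3, In): Player C can switch to Out (4 → 6). Not NE.
(A, b3, Out): Player A can switch to B (0 → 8). Not NE.
(B, b1, In): Player A can switch to A (1 → 3). Not NE.
(B, b1, Out): Player A can switch to A (2 → 9). Not NE.
(B, b2, In): Player B can switch to b1 (0 → 9). Not NE.
(B, b2, Out): Player A can switch to A (2 → 4). Not NE.
(B, b3, In): Player A can switch to A (1 → 7). Not NE.
(B, b3, Out): Player A gets 8, best alternative 0; Player B gets 8, best alternative 6; Player C gets 8, best alternative 7. No profitable deviation — NE.

The pure Nash equilibria are (A, b2, Out) and (B, b3, Out).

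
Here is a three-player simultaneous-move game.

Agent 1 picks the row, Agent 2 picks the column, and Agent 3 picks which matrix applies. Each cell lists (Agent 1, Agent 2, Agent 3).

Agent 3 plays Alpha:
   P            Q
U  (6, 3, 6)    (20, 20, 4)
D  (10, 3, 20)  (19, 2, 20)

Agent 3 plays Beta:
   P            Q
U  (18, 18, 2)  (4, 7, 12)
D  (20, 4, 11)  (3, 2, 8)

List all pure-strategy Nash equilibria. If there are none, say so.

Pure NE: (D, P, Alpha)

(U, P, Alpha): Agent 1 can switch to D (6 → 10). Not NE.
(U, P, Beta): Agent 1 can switch to D (18 → 20). Not NE.
(U, Q, Alpha): Agent 3 can switch to Beta (4 → 12). Not NE.
(U, Q, Beta): Agent 2 can switch to P (7 → 18). Not NE.
(D, P, Alpha): Agent 1 gets 10, best alternative 6; Agent 2 gets 3, best alternative 2; Agent 3 gets 20, best alternative 11. No profitable deviation — NE.
(D, P, Beta): Agent 3 can switch to Alpha (11 → 20). Not NE.
(D, Q, Alpha): Agent 1 can switch to U (19 → 20). Not NE.
(D, Q, Beta): Agent 1 can switch to U (3 → 4). Not NE.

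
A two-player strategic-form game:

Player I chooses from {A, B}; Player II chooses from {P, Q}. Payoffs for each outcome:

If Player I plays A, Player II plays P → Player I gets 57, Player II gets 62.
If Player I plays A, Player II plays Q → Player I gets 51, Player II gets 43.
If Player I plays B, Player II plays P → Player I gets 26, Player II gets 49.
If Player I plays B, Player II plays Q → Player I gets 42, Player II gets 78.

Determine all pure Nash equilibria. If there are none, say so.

(A, P)

For each player, find the best response to each opponent profile; mutual best responses are the pure NE.
Player I against P: payoffs 57, 26 → best response A.
Player I against Q: payoffs 51, 42 → best response A.
Player II against A: payoffs 62, 43 → best response P.
Player II against B: payoffs 49, 78 → best response Q.
Mutual best responses: (A, P).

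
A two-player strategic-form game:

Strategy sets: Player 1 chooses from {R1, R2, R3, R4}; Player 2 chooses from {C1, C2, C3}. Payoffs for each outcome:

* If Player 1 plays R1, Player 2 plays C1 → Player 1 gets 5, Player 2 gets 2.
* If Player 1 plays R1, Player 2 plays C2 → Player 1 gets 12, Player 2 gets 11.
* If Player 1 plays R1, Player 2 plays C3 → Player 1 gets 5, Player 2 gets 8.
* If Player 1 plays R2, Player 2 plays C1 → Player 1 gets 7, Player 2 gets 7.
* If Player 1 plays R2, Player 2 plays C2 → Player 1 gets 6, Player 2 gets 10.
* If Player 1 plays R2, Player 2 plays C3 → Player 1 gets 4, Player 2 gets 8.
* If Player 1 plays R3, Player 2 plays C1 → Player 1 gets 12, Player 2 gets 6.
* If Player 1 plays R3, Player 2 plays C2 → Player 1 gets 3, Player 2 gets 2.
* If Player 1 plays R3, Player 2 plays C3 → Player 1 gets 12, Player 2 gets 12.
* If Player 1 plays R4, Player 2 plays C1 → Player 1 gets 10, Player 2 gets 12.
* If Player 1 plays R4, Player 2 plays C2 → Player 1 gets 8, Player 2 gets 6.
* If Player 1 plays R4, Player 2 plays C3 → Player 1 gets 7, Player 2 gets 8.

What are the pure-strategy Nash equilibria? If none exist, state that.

(R1, C2) and (R3, C3)

Check each profile: it is a Nash equilibrium iff no player can strictly gain by switching unilaterally.
(R1, C1): Player 1 can switch to R2 (5 → 7). Not NE.
(R1, C2): Player 1 gets 12, best alternative 8; Player 2 gets 11, best alternative 8. No profitable deviation — NE.
(R1, C3): Player 1 can switch to R3 (5 → 12). Not NE.
(R2, C1): Player 1 can switch to R3 (7 → 12). Not NE.
(R2, C2): Player 1 can switch to R1 (6 → 12). Not NE.
(R2, C3): Player 1 can switch to R1 (4 → 5). Not NE.
(R3, C1): Player 2 can switch to C3 (6 → 12). Not NE.
(R3, C2): Player 1 can switch to R1 (3 → 12). Not NE.
(R3, C3): Player 1 gets 12, best alternative 7; Player 2 gets 12, best alternative 6. No profitable deviation — NE.
(R4, C1): Player 1 can switch to R3 (10 → 12). Not NE.
(R4, C2): Player 1 can switch to R1 (8 → 12). Not NE.
(R4, C3): Player 1 can switch to R3 (7 → 12). Not NE.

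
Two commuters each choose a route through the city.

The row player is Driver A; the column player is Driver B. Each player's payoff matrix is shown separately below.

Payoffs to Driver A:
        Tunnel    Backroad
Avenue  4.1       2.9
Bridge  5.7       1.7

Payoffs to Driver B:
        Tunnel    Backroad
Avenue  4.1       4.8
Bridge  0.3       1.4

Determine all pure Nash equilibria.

(Avenue, Backroad)

Driver A against Tunnel: payoffs 4.1, 5.7 → best response Bridge.
Driver A against Backroad: payoffs 2.9, 1.7 → best response Avenue.
Driver B against Avenue: payoffs 4.1, 4.8 → best response Backroad.
Driver B against Bridge: payoffs 0.3, 1.4 → best response Backroad.
Mutual best responses: (Avenue, Backroad).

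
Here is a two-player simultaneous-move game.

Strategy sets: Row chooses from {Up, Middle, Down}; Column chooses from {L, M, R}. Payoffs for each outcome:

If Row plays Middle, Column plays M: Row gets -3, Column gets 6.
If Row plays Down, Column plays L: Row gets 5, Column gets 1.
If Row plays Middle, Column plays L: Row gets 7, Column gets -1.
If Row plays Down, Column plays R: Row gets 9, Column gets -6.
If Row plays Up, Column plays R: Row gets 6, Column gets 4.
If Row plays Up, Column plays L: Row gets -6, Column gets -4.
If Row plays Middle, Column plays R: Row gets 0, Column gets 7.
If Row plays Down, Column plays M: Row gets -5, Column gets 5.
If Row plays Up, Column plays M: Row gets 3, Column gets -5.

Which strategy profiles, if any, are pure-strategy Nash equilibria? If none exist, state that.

For each player, find the best response to each opponent profile; mutual best responses are the pure NE.
Row against L: payoffs -6, 7, 5 → best response Middle.
Row against M: payoffs 3, -3, -5 → best response Up.
Row against R: payoffs 6, 0, 9 → best response Down.
Column against Up: payoffs -4, -5, 4 → best response R.
Column against Middle: payoffs -1, 6, 7 → best response R.
Column against Down: payoffs 1, 5, -6 → best response M.
No profile is a mutual best response for all players.

There is no pure-strategy Nash equilibrium.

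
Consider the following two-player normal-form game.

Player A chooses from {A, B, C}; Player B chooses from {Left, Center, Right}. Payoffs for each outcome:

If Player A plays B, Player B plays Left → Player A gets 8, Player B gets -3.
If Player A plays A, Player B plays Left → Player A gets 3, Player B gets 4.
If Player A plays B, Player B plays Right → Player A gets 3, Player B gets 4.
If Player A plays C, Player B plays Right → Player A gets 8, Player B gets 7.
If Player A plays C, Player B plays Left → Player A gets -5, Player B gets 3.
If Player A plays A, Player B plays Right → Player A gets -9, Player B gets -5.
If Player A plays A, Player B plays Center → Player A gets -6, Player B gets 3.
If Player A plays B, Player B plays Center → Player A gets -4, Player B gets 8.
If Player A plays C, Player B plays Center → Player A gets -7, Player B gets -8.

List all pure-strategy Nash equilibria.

Pure-strategy Nash equilibria: (B, Center), (C, Right)

(A, Left): Player A can switch to B (3 → 8). Not NE.
(A, Center): Player A can switch to B (-6 → -4). Not NE.
(A, Right): Player A can switch to B (-9 → 3). Not NE.
(B, Left): Player B can switch to Center (-3 → 8). Not NE.
(B, Center): Player A gets -4, best alternative -6; Player B gets 8, best alternative 4. No profitable deviation — NE.
(B, Right): Player A can switch to C (3 → 8). Not NE.
(C, Left): Player A can switch to A (-5 → 3). Not NE.
(C, Center): Player A can switch to A (-7 → -6). Not NE.
(C, Right): Player A gets 8, best alternative 3; Player B gets 7, best alternative 3. No profitable deviation — NE.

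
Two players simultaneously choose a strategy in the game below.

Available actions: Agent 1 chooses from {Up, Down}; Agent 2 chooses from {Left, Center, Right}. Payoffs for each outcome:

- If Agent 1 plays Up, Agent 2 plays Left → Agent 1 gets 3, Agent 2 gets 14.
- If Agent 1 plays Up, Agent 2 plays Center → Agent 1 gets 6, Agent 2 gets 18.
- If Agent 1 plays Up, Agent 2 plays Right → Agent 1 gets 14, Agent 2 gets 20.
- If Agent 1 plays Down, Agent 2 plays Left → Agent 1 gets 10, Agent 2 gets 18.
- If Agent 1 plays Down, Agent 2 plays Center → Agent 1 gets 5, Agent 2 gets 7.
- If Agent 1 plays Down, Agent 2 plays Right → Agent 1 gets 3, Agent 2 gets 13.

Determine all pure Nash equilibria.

Agent 1 against Left: payoffs 3, 10 → best response Down.
Agent 1 against Center: payoffs 6, 5 → best response Up.
Agent 1 against Right: payoffs 14, 3 → best response Up.
Agent 2 against Up: payoffs 14, 18, 20 → best response Right.
Agent 2 against Down: payoffs 18, 7, 13 → best response Left.
Mutual best responses: (Up, Right); (Down, Left).

(Up, Right), (Down, Left)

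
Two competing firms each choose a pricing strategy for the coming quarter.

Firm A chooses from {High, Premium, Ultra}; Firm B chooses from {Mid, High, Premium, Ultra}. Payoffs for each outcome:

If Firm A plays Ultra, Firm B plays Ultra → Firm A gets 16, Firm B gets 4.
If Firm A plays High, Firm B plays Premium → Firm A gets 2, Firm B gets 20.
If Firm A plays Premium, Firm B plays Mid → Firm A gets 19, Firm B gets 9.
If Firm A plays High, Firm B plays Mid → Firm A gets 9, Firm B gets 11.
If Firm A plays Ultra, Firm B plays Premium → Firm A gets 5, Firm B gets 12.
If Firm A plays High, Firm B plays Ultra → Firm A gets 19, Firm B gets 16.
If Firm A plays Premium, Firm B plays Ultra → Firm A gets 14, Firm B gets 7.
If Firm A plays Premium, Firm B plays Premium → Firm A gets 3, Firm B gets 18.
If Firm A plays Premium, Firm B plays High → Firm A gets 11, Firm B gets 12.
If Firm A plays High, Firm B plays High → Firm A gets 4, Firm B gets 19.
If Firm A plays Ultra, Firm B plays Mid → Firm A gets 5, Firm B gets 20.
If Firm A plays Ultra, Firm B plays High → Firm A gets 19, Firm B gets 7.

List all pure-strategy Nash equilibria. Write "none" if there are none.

(High, Mid): Firm A can switch to Premium (9 → 19). Not NE.
(High, High): Firm A can switch to Premium (4 → 11). Not NE.
(High, Premium): Firm A can switch to Premium (2 → 3). Not NE.
(High, Ultra): Firm B can switch to High (16 → 19). Not NE.
(Premium, Mid): Firm B can switch to High (9 → 12). Not NE.
(Premium, High): Firm A can switch to Ultra (11 → 19). Not NE.
(The remaining 6 profiles each have a profitable deviation by the same check.)

There is no pure-strategy Nash equilibrium.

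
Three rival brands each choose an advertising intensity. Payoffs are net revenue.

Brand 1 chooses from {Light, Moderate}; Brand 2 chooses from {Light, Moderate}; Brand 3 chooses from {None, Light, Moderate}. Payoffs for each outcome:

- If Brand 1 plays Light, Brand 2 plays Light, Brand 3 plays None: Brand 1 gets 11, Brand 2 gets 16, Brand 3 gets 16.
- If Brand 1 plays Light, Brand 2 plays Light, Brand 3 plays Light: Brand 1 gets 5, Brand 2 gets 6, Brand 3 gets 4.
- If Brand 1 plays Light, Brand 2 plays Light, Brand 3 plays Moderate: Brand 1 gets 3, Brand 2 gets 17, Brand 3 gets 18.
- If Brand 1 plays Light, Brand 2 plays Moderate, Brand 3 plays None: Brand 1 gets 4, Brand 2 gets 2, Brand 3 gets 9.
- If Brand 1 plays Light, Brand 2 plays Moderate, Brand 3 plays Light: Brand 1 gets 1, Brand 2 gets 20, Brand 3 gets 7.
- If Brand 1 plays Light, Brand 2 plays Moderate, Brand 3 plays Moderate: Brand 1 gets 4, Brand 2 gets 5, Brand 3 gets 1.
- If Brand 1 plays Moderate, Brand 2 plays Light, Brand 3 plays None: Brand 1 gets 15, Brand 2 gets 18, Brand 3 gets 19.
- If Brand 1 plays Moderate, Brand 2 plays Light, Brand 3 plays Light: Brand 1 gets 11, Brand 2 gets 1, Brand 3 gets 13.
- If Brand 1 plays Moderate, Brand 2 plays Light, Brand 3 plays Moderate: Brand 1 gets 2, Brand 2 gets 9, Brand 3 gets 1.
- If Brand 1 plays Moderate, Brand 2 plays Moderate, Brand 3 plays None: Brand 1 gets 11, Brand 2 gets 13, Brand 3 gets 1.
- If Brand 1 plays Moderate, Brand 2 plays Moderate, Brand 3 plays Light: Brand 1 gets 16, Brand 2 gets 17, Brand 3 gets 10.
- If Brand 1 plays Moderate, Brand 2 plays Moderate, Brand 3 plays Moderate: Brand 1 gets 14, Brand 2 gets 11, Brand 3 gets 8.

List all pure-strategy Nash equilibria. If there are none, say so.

(Light, Light, None): Brand 1 can switch to Moderate (11 → 15). Not NE.
(Light, Light, Light): Brand 1 can switch to Moderate (5 → 11). Not NE.
(Light, Light, Moderate): Brand 1 gets 3, best alternative 2; Brand 2 gets 17, best alternative 5; Brand 3 gets 18, best alternative 16. No profitable deviation — NE.
(Light, Moderate, None): Brand 1 can switch to Moderate (4 → 11). Not NE.
(Light, Moderate, Light): Brand 1 can switch to Moderate (1 → 16). Not NE.
(Light, Moderate, Moderate): Brand 1 can switch to Moderate (4 → 14). Not NE.
(Moderate, Light, None): Brand 1 gets 15, best alternative 11; Brand 2 gets 18, best alternative 13; Brand 3 gets 19, best alternative 13. No profitable deviation — NE.
(Moderate, Light, Light): Brand 2 can switch to Moderate (1 → 17). Not NE.
(Moderate, Light, Moderate): Brand 1 can switch to Light (2 → 3). Not NE.
(Moderate, Moderate, None): Brand 2 can switch to Light (13 → 18). Not NE.
(Moderate, Moderate, Light): Brand 1 gets 16, best alternative 1; Brand 2 gets 17, best alternative 1; Brand 3 gets 10, best alternative 8. No profitable deviation — NE.
(Moderate, Moderate, Moderate): Brand 3 can switch to Light (8 → 10). Not NE.

Pure-strategy Nash equilibria: (Light, Light, Moderate), (Moderate, Light, None), (Moderate, Moderate, Light)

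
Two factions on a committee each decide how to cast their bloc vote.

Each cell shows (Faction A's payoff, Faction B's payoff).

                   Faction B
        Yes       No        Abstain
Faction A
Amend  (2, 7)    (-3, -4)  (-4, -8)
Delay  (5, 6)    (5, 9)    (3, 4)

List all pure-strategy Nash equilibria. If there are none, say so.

For each player, find the best response to each opponent profile; mutual best responses are the pure NE.
Faction A against Yes: payoffs 2, 5 → best response Delay.
Faction A against No: payoffs -3, 5 → best response Delay.
Faction A against Abstain: payoffs -4, 3 → best response Delay.
Faction B against Amend: payoffs 7, -4, -8 → best response Yes.
Faction B against Delay: payoffs 6, 9, 4 → best response No.
Mutual best responses: (Delay, No).

The unique pure-strategy Nash equilibrium is (Delay, No).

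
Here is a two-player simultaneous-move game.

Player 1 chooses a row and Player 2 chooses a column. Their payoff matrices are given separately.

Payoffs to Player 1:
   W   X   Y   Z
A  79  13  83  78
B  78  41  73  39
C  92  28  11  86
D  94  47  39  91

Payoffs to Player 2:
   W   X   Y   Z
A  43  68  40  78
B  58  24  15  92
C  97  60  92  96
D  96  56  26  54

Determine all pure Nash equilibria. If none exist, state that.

(A, W): Player 1 can switch to C (79 → 92). Not NE.
(A, X): Player 1 can switch to B (13 → 41). Not NE.
(A, Y): Player 2 can switch to W (40 → 43). Not NE.
(A, Z): Player 1 can switch to C (78 → 86). Not NE.
(B, W): Player 1 can switch to A (78 → 79). Not NE.
(B, X): Player 1 can switch to D (41 → 47). Not NE.
(B, Y): Player 1 can switch to A (73 → 83). Not NE.
(B, Z): Player 1 can switch to A (39 → 78). Not NE.
(C, W): Player 1 can switch to D (92 → 94). Not NE.
(C, X): Player 1 can switch to B (28 → 41). Not NE.
(D, W): Player 1 gets 94, best alternative 92; Player 2 gets 96, best alternative 56. No profitable deviation — NE.
(The remaining 5 profiles each have a profitable deviation by the same check.)

The unique pure-strategy Nash equilibrium is (D, W).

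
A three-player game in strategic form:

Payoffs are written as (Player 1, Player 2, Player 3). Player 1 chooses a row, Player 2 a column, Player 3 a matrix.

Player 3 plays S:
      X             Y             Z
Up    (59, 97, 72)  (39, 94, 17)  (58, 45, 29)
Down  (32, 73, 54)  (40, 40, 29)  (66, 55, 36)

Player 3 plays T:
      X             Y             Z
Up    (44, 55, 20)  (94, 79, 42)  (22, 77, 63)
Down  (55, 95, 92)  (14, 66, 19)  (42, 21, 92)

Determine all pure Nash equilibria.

(Up, X, S): Player 1 gets 59, best alternative 32; Player 2 gets 97, best alternative 94; Player 3 gets 72, best alternative 20. No profitable deviation — NE.
(Up, X, T): Player 1 can switch to Down (44 → 55). Not NE.
(Up, Y, S): Player 1 can switch to Down (39 → 40). Not NE.
(Up, Y, T): Player 1 gets 94, best alternative 14; Player 2 gets 79, best alternative 77; Player 3 gets 42, best alternative 17. No profitable deviation — NE.
(Up, Z, S): Player 1 can switch to Down (58 → 66). Not NE.
(Up, Z, T): Player 1 can switch to Down (22 → 42). Not NE.
(Down, X, S): Player 1 can switch to Up (32 → 59). Not NE.
(Down, X, T): Player 1 gets 55, best alternative 44; Player 2 gets 95, best alternative 66; Player 3 gets 92, best alternative 54. No profitable deviation — NE.
(Down, Y, S): Player 2 can switch to X (40 → 73). Not NE.
(Down, Y, T): Player 1 can switch to Up (14 → 94). Not NE.
(Down, Z, S): Player 2 can switch to X (55 → 73). Not NE.
(Down, Z, T): Player 2 can switch to X (21 → 95). Not NE.

The pure Nash equilibria are (Up, X, S); (Up, Y, T); (Down, X, T).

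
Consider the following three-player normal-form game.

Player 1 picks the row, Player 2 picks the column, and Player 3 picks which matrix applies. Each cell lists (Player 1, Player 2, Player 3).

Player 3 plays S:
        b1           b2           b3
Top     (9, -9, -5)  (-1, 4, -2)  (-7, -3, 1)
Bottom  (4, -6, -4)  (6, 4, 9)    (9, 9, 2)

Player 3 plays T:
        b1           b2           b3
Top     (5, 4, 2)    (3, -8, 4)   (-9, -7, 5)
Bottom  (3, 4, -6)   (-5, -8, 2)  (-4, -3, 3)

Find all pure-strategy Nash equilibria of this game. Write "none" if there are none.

Mark each player's best response to every combination of opponents' strategies; a profile where every player is best-responding is a pure Nash equilibrium.
Player 1 against (b1, S): payoffs 9, 4 → best response Top.
Player 1 against (b1, T): payoffs 5, 3 → best response Top.
Player 1 against (b2, S): payoffs -1, 6 → best response Bottom.
Player 1 against (b2, T): payoffs 3, -5 → best response Top.
Player 1 against (b3, S): payoffs -7, 9 → best response Bottom.
Player 1 against (b3, T): payoffs -9, -4 → best response Bottom.
Player 2 against (Top, S): payoffs -9, 4, -3 → best response b2.
Player 2 against (Top, T): payoffs 4, -8, -7 → best response b1.
Player 2 against (Bottom, S): payoffs -6, 4, 9 → best response b3.
Player 2 against (Bottom, T): payoffs 4, -8, -3 → best response b1.
Player 3 against (Top, b1): payoffs -5, 2 → best response T.
Player 3 against (Top, b2): payoffs -2, 4 → best response T.
Player 3 against (Top, b3): payoffs 1, 5 → best response T.
Player 3 against (Bottom, b1): payoffs -4, -6 → best response S.
Player 3 against (Bottom, b2): payoffs 9, 2 → best response S.
Player 3 against (Bottom, b3): payoffs 2, 3 → best response T.
Mutual best responses: (Top, b1, T).

Pure NE: (Top, b1, T)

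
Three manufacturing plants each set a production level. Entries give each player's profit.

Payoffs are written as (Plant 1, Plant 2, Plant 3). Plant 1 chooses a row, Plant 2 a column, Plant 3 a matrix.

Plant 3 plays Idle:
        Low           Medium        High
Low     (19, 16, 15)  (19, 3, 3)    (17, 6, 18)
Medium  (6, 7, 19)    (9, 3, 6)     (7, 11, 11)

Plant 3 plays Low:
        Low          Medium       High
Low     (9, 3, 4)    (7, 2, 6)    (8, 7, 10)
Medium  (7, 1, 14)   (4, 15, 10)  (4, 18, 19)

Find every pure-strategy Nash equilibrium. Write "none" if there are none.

For each strategy profile, look for a profitable unilateral deviation.
(Low, Low, Idle): Plant 1 gets 19, best alternative 6; Plant 2 gets 16, best alternative 6; Plant 3 gets 15, best alternative 4. No profitable deviation — NE.
(Low, Low, Low): Plant 2 can switch to High (3 → 7). Not NE.
(Low, Medium, Idle): Plant 2 can switch to Low (3 → 16). Not NE.
(Low, Medium, Low): Plant 2 can switch to Low (2 → 3). Not NE.
(Low, High, Idle): Plant 2 can switch to Low (6 → 16). Not NE.
(Low, High, Low): Plant 3 can switch to Idle (10 → 18). Not NE.
(Medium, Low, Idle): Plant 1 can switch to Low (6 → 19). Not NE.
(The remaining 5 profiles each have a profitable deviation by the same check.)

Pure NE: (Low, Low, Idle)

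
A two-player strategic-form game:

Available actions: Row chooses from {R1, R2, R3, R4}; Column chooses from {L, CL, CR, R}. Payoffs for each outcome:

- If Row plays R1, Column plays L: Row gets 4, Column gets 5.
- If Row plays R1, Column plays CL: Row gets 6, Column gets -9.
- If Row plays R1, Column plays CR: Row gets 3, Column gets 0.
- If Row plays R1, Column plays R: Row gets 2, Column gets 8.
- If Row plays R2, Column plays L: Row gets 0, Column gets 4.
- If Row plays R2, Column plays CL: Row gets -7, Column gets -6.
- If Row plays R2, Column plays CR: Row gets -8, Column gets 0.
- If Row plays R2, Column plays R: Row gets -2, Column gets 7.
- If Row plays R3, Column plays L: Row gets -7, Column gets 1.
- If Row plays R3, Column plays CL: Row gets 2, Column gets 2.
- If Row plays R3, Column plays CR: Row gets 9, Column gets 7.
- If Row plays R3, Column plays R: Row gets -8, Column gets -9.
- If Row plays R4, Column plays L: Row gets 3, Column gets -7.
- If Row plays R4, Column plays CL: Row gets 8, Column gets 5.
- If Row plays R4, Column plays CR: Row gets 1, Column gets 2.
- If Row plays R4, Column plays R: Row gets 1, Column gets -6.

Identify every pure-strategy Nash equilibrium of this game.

The pure Nash equilibria are (R1, R), (R3, CR), (R4, CL).

(R1, L): Column can switch to R (5 → 8). Not NE.
(R1, CL): Row can switch to R4 (6 → 8). Not NE.
(R1, CR): Row can switch to R3 (3 → 9). Not NE.
(R1, R): Row gets 2, best alternative 1; Column gets 8, best alternative 5. No profitable deviation — NE.
(R2, L): Row can switch to R1 (0 → 4). Not NE.
(R2, CL): Row can switch to R1 (-7 → 6). Not NE.
(R2, CR): Row can switch to R1 (-8 → 3). Not NE.
(R2, R): Row can switch to R1 (-2 → 2). Not NE.
(R3, L): Row can switch to R1 (-7 → 4). Not NE.
(R3, CL): Row can switch to R1 (2 → 6). Not NE.
(R3, CR): Row gets 9, best alternative 3; Column gets 7, best alternative 2. No profitable deviation — NE.
(R3, R): Row can switch to R1 (-8 → 2). Not NE.
(R4, L): Row can switch to R1 (3 → 4). Not NE.
(R4, CL): Row gets 8, best alternative 6; Column gets 5, best alternative 2. No profitable deviation — NE.
(R4, CR): Row can switch to R1 (1 → 3). Not NE.
(The remaining 1 profile has a profitable deviation by the same check.)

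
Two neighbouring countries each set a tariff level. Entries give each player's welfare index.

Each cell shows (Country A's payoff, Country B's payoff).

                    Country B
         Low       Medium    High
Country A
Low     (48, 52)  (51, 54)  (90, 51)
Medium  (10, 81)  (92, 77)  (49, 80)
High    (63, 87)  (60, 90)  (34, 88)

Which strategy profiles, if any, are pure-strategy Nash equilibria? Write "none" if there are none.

none

(Low, Low): Country A can switch to High (48 → 63). Not NE.
(Low, Medium): Country A can switch to Medium (51 → 92). Not NE.
(Low, High): Country B can switch to Low (51 → 52). Not NE.
(Medium, Low): Country A can switch to Low (10 → 48). Not NE.
(Medium, Medium): Country B can switch to Low (77 → 81). Not NE.
(Medium, High): Country A can switch to Low (49 → 90). Not NE.
(High, Low): Country B can switch to Medium (87 → 90). Not NE.
(High, Medium): Country A can switch to Medium (60 → 92). Not NE.
(The remaining 1 profile has a profitable deviation by the same check.)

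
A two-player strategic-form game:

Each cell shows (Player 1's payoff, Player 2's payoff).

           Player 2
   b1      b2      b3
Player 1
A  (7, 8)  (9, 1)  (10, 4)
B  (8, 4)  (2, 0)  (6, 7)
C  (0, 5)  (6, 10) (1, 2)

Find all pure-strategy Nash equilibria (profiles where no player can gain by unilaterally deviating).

This game has no pure Nash equilibrium.

Player 1 against b1: payoffs 7, 8, 0 → best response B.
Player 1 against b2: payoffs 9, 2, 6 → best response A.
Player 1 against b3: payoffs 10, 6, 1 → best response A.
Player 2 against A: payoffs 8, 1, 4 → best response b1.
Player 2 against B: payoffs 4, 0, 7 → best response b3.
Player 2 against C: payoffs 5, 10, 2 → best response b2.
No profile is a mutual best response for all players.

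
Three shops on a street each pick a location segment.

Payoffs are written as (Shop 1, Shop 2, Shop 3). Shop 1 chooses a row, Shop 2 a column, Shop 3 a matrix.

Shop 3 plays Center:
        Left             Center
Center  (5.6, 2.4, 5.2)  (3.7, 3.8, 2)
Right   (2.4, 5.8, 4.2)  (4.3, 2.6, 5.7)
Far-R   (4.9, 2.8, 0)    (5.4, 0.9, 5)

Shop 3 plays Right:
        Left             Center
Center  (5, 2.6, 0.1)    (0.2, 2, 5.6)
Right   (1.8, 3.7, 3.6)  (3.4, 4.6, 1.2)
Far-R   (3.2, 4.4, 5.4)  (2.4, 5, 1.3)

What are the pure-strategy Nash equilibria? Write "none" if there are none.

Shop 1 against (Left, Center): payoffs 5.6, 2.4, 4.9 → best response Center.
Shop 1 against (Left, Right): payoffs 5, 1.8, 3.2 → best response Center.
Shop 1 against (Center, Center): payoffs 3.7, 4.3, 5.4 → best response Far-R.
Shop 1 against (Center, Right): payoffs 0.2, 3.4, 2.4 → best response Right.
Shop 2 against (Center, Center): payoffs 2.4, 3.8 → best response Center.
Shop 2 against (Center, Right): payoffs 2.6, 2 → best response Left.
Shop 2 against (Right, Center): payoffs 5.8, 2.6 → best response Left.
Shop 2 against (Right, Right): payoffs 3.7, 4.6 → best response Center.
Shop 2 against (Far-R, Center): payoffs 2.8, 0.9 → best response Left.
Shop 2 against (Far-R, Right): payoffs 4.4, 5 → best response Center.
Shop 3 against (Center, Left): payoffs 5.2, 0.1 → best response Center.
Shop 3 against (Center, Center): payoffs 2, 5.6 → best response Right.
Shop 3 against (Right, Left): payoffs 4.2, 3.6 → best response Center.
Shop 3 against (Right, Center): payoffs 5.7, 1.2 → best response Center.
Shop 3 against (Far-R, Left): payoffs 0, 5.4 → best response Right.
Shop 3 against (Far-R, Center): payoffs 5, 1.3 → best response Center.
No profile is a mutual best response for all players.

No pure-strategy Nash equilibrium.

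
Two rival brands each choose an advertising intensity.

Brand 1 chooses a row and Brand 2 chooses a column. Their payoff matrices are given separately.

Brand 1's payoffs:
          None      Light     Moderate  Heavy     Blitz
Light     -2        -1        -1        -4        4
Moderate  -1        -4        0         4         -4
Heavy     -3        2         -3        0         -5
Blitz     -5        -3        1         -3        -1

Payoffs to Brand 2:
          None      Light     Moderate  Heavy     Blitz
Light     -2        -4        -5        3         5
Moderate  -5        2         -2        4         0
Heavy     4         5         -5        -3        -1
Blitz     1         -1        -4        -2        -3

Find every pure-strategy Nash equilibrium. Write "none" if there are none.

For each strategy profile, look for a profitable unilateral deviation.
(Light, None): Brand 1 can switch to Moderate (-2 → -1). Not NE.
(Light, Light): Brand 1 can switch to Heavy (-1 → 2). Not NE.
(Light, Moderate): Brand 1 can switch to Moderate (-1 → 0). Not NE.
(Light, Heavy): Brand 1 can switch to Moderate (-4 → 4). Not NE.
(Light, Blitz): Brand 1 gets 4, best alternative -1; Brand 2 gets 5, best alternative 3. No profitable deviation — NE.
(Moderate, None): Brand 2 can switch to Light (-5 → 2). Not NE.
(Moderate, Light): Brand 1 can switch to Light (-4 → -1). Not NE.
(Moderate, Moderate): Brand 1 can switch to Blitz (0 → 1). Not NE.
(Moderate, Heavy): Brand 1 gets 4, best alternative 0; Brand 2 gets 4, best alternative 2. No profitable deviation — NE.
(Moderate, Blitz): Brand 1 can switch to Light (-4 → 4). Not NE.
(Heavy, None): Brand 1 can switch to Light (-3 → -2). Not NE.
(Heavy, Light): Brand 1 gets 2, best alternative -1; Brand 2 gets 5, best alternative 4. No profitable deviation — NE.
(Heavy, Moderate): Brand 1 can switch to Light (-3 → -1). Not NE.
(The remaining 7 profiles each have a profitable deviation by the same check.)

The pure Nash equilibria are (Light, Blitz), (Moderate, Heavy), (Heavy, Light).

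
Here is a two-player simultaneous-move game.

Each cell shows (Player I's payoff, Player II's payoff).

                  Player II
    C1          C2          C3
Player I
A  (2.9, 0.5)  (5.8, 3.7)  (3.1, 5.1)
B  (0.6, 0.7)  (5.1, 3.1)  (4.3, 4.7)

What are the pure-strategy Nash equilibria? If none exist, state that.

The unique pure-strategy Nash equilibrium is (B, C3).

Mark each player's best response to every combination of opponents' strategies; a profile where every player is best-responding is a pure Nash equilibrium.
Player I against C1: payoffs 2.9, 0.6 → best response A.
Player I against C2: payoffs 5.8, 5.1 → best response A.
Player I against C3: payoffs 3.1, 4.3 → best response B.
Player II against A: payoffs 0.5, 3.7, 5.1 → best response C3.
Player II against B: payoffs 0.7, 3.1, 4.7 → best response C3.
Mutual best responses: (B, C3).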